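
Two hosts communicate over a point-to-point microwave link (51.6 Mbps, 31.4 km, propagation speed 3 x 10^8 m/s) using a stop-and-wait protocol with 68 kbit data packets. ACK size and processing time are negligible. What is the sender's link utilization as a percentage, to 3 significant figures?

t_tx = L/R = 68000/51600000 = 0.00131783 s.
t_prop = 31400/300000000 = 0.000104667 s; RTT = 0.000209333 s.
Cycle = t_tx + RTT = 0.00152716 s.
Utilization = t_tx / cycle = 0.00131783/0.00152716 = 86.3 %.

86.3 %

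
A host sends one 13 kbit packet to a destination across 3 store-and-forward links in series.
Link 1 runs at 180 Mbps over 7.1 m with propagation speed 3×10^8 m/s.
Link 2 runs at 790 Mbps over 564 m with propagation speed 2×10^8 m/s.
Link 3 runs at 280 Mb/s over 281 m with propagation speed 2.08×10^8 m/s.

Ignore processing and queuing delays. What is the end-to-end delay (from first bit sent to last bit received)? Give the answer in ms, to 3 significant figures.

0.139 ms

L = 13000 bits.
Transmission delays (L/R per hop): 0.0722222, 0.0164557, 0.0464286 ms; sum = 0.135106 ms.
Propagation delays (d/s per hop): 2.36667e-05, 0.00282, 0.00135096 ms; sum = 0.00419463 ms.
End-to-end = 0.139 ms.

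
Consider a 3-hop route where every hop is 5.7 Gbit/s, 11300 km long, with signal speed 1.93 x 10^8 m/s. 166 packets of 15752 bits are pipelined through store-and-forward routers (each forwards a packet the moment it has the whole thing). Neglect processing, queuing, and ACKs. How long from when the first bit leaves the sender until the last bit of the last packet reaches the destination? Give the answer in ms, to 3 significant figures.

176 ms

Per-hop transmission t_tx = L/R = 15752/5700000000 = 0.00276351 ms.
Per-hop propagation t_prop = 11300000/193000000 = 58.5492 ms.
Pipeline fill: first packet needs 3·t_tx to clear all hops; remaining 165 packets each add one t_tx.
Total = (3+166-1)·t_tx + 3·t_prop = 168·0.00276351 + 3·58.5492 = 176 ms.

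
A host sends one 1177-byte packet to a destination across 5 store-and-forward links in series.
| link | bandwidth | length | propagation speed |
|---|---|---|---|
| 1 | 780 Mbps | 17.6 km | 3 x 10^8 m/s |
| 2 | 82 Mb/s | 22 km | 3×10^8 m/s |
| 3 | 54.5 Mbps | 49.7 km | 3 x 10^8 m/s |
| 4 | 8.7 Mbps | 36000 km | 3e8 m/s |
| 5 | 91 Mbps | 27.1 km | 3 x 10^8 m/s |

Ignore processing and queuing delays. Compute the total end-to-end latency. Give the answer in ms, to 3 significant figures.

L = 1177 × 8 = 9416 bits.
Transmission delays (L/R per hop): 0.0120718, 0.114829, 0.172771, 1.0823, 0.103473 ms; sum = 1.48544 ms.
Propagation delays (d/s per hop): 0.0586667, 0.0733333, 0.165667, 120, 0.0903333 ms; sum = 120.388 ms.
End-to-end = 122 ms.

122 ms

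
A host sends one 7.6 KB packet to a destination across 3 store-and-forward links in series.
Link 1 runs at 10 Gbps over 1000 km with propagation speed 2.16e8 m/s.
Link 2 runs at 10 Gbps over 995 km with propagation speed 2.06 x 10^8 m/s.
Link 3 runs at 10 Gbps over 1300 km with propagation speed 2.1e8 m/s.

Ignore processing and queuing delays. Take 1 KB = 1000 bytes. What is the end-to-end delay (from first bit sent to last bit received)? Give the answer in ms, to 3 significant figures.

15.7 ms

L = 60800 bits.
Transmission delay per hop = L/R = 60800/10000000000 = 0.00608 ms; 3 hops → 0.01824 ms.
Propagation delays (d/s per hop): 4.62963, 4.8301, 6.19048 ms; sum = 15.6502 ms.
End-to-end = 15.7 ms.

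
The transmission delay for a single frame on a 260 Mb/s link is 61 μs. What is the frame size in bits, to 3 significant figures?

L = R × t_tx = 260000000 b/s × 6.1e-05 s = 15860 bits.

15900 bits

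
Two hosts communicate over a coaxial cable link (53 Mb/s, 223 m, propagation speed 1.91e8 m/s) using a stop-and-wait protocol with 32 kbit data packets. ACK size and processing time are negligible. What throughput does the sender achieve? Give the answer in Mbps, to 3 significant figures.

t_tx = L/R = 32000/53000000 = 0.000603774 s.
t_prop = 223/191000000 = 1.16754e-06 s; RTT = 2.33508e-06 s.
Cycle = t_tx + RTT = 0.000606109 s.
Throughput = L / cycle = 32000 / 0.000606109 = 52.8 Mbps.

52.8 Mbps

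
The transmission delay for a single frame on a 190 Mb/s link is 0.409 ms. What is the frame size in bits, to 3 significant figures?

77700 bits

L = R × t_tx = 190000000 b/s × 0.000409 s = 77710 bits.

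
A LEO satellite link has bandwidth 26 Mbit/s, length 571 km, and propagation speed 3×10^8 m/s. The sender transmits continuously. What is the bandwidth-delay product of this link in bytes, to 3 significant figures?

6190 bytes

Propagation delay = 571000 / 300000000 = 0.00190333 s.
BDP = R × t_prop = 26000000 × 0.00190333 = 49486.7 bits.
In bytes: 49486.7/8 = 6190 bytes.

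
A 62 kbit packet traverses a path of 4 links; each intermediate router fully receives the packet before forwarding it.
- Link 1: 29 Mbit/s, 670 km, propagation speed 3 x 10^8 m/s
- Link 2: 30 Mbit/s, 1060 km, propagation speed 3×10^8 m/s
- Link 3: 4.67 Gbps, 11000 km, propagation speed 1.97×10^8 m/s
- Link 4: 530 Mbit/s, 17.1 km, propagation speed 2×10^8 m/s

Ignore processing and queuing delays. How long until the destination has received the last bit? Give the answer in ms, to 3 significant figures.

L = 62000 bits.
Transmission delays (L/R per hop): 2.13793, 2.06667, 0.0132762, 0.116981 ms; sum = 4.33486 ms.
Propagation delays (d/s per hop): 2.23333, 3.53333, 55.8376, 0.0855 ms; sum = 61.6897 ms.
End-to-end = 66.0 ms.

66.0 ms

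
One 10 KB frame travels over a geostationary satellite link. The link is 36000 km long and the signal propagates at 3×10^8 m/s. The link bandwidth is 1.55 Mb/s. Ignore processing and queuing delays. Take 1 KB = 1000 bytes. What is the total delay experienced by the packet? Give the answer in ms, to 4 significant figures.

171.6 ms

L = 80000 bits.
Transmission delay = L/R = 80000 / 1550000 = 51.6129 ms.
Propagation delay = d/s = 36000000 m / 300000000 m/s = 120 ms.
Total = 171.6 ms.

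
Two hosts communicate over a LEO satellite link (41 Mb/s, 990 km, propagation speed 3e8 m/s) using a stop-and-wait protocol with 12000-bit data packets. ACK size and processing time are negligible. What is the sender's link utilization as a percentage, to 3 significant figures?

4.25 %

t_tx = L/R = 12000/41000000 = 0.000292683 s.
t_prop = 990000/300000000 = 0.0033 s; RTT = 0.0066 s.
Cycle = t_tx + RTT = 0.00689268 s.
Utilization = t_tx / cycle = 0.000292683/0.00689268 = 4.25 %.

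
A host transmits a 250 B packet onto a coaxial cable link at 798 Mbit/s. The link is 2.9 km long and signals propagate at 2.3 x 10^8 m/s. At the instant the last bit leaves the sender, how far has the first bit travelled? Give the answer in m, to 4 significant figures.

576.4 m

t_tx = L/R = 2000/798000000 = 2.50627e-06 s.
Distance = s × t_tx = 2.3e+08 × 2.50627e-06 = 576.4 m.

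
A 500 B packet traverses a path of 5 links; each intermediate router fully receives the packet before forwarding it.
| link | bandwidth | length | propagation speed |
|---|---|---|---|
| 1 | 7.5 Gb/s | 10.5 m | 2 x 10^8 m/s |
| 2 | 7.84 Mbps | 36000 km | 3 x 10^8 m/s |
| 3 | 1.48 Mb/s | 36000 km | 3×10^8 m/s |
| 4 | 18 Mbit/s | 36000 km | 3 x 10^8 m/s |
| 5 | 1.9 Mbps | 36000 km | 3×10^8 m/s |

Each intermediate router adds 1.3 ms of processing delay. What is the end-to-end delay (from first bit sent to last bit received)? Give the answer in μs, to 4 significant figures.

L = 500 × 8 = 4000 bits.
Transmission delays (L/R per hop): 0.533333, 510.204, 2702.7, 222.222, 2105.26 μs; sum = 5540.93 μs.
Propagation delays (d/s per hop): 0.0525, 120000, 120000, 120000, 120000 μs; sum = 480000 μs.
Processing at 4 router(s): 4 × 1.3 ms = 5200 μs.
End-to-end = 490700 μs.

490700 μs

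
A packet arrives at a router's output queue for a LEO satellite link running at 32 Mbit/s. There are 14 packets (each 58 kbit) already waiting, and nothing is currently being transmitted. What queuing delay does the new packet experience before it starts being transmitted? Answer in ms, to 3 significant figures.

25.4 ms

Each queued packet: L/R = 58000/32000000 = 1.8125 ms.
14 queued → 25.375 ms.
Queuing delay = 25.4 ms.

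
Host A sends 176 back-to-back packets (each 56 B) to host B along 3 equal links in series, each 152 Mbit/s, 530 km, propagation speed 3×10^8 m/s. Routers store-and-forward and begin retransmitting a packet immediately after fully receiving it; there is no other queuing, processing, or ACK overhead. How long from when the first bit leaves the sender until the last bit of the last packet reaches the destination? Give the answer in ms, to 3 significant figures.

5.82 ms

Per-hop transmission t_tx = L/R = 448/152000000 = 0.00294737 ms.
Per-hop propagation t_prop = 530000/300000000 = 1.76667 ms.
Pipeline fill: first packet needs 3·t_tx to clear all hops; remaining 175 packets each add one t_tx.
Total = (3+176-1)·t_tx + 3·t_prop = 178·0.00294737 + 3·1.76667 = 5.82 ms.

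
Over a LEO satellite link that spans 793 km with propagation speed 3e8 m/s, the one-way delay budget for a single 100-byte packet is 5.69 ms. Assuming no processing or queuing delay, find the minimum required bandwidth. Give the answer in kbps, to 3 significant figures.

263 kbps

L = 800 bits.
Propagation delay = 793000 / 300000000 = 2.64333 ms.
Transmission budget = 5.69 − 2.64333 = 3.04667 ms.
R ≥ L / t_tx = 800 bits / 0.00304667 s = 263 kbps.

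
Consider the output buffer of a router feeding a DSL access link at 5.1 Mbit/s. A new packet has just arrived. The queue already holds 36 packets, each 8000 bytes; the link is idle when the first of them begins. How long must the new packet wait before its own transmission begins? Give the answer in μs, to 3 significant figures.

Each queued packet: L/R = 64000/5100000 = 12549 μs.
36 queued → 451765 μs.
Queuing delay = 452000 μs.

452000 μs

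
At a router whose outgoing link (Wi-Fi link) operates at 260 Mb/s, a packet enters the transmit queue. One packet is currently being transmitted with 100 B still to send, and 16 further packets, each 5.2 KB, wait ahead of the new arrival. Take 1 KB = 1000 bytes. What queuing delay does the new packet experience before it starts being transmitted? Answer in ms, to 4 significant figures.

Each queued packet: L/R = 41600/260000000 = 0.16 ms.
16 queued → 2.56 ms.
Plus remaining 800 bits of current packet: 0.00307692 ms.
Queuing delay = 2.563 ms.

2.563 ms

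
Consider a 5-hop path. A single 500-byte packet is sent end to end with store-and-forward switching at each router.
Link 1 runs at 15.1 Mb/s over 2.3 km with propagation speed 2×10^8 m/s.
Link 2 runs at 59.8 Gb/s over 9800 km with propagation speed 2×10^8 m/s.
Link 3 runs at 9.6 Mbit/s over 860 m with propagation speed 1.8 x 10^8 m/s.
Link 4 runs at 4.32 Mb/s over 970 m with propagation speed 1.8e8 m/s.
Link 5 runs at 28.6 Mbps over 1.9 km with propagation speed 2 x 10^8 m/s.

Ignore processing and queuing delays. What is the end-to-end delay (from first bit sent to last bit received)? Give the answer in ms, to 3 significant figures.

L = 500 × 8 = 4000 bits.
Transmission delays (L/R per hop): 0.264901, 6.68896e-05, 0.416667, 0.925926, 0.13986 ms; sum = 1.74742 ms.
Propagation delays (d/s per hop): 0.0115, 49, 0.00477778, 0.00538889, 0.0095 ms; sum = 49.0312 ms.
End-to-end = 50.8 ms.

50.8 ms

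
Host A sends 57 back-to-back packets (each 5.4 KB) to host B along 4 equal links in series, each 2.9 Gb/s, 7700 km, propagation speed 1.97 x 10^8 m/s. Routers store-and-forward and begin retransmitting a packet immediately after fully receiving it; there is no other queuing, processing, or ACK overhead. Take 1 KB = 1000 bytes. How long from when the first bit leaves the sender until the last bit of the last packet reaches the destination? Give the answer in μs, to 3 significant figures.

Per-hop transmission t_tx = L/R = 43200/2900000000 = 14.8966 μs.
Per-hop propagation t_prop = 7700000/197000000 = 39086.3 μs.
Pipeline fill: first packet needs 4·t_tx to clear all hops; remaining 56 packets each add one t_tx.
Total = (4+57-1)·t_tx + 4·t_prop = 60·14.8966 + 4·39086.3 = 157000 μs.

157000 μs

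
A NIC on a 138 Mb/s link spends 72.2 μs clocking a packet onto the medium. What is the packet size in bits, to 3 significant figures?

9960 bits

L = R × t_tx = 138000000 b/s × 7.22e-05 s = 9963.6 bits.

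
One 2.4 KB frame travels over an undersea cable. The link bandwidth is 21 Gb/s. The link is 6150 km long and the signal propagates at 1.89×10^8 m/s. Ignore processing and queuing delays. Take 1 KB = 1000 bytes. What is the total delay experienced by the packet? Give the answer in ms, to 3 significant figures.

32.5 ms

L = 19200 bits.
Transmission delay = L/R = 19200 / 21000000000 = 0.000914286 ms.
Propagation delay = d/s = 6150000 m / 189000000 m/s = 32.5397 ms.
Total = 32.5 ms.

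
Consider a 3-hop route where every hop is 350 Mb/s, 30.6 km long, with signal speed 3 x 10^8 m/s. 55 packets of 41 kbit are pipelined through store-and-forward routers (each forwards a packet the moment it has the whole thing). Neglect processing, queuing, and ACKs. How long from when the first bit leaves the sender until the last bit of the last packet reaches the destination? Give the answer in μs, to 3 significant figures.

6980 μs

Per-hop transmission t_tx = L/R = 41000/350000000 = 117.143 μs.
Per-hop propagation t_prop = 30600/300000000 = 102 μs.
Pipeline fill: first packet needs 3·t_tx to clear all hops; remaining 54 packets each add one t_tx.
Total = (3+55-1)·t_tx + 3·t_prop = 57·117.143 + 3·102 = 6980 μs.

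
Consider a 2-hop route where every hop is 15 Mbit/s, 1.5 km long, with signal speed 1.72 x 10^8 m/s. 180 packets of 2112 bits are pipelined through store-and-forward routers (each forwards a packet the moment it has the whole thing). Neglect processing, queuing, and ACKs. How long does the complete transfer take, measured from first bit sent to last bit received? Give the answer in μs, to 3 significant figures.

25500 μs

Per-hop transmission t_tx = L/R = 2112/15000000 = 140.8 μs.
Per-hop propagation t_prop = 1500/172000000 = 8.72093 μs.
Pipeline fill: first packet needs 2·t_tx to clear all hops; remaining 179 packets each add one t_tx.
Total = (2+180-1)·t_tx + 2·t_prop = 181·140.8 + 2·8.72093 = 25500 μs.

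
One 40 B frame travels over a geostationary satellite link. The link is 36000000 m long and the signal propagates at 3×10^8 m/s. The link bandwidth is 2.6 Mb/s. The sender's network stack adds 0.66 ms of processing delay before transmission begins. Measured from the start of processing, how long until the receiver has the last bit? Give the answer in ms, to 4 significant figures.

L = 40 × 8 = 320 bits.
Transmission delay = L/R = 320 / 2600000 = 0.123077 ms.
Propagation delay = d/s = 36000000 m / 300000000 m/s = 120 ms.
Plus processing delay 0.66 ms = 0.66 ms.
Total = 120.8 ms.

120.8 ms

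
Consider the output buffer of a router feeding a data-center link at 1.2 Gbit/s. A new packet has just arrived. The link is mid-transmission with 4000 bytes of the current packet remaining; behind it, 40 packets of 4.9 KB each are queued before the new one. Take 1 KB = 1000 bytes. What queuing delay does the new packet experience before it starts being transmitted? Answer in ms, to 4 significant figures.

1.333 ms

Each queued packet: L/R = 39200/1200000000 = 0.0326667 ms.
40 queued → 1.30667 ms.
Plus remaining 32000 bits of current packet: 0.0266667 ms.
Queuing delay = 1.333 ms.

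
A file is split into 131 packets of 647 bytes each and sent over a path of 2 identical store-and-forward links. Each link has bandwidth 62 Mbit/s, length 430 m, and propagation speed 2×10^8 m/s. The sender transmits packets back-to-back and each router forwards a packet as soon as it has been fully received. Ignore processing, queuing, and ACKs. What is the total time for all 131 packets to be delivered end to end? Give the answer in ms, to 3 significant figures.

Per-hop transmission t_tx = L/R = 5176/62000000 = 0.0834839 ms.
Per-hop propagation t_prop = 430/200000000 = 0.00215 ms.
Pipeline fill: first packet needs 2·t_tx to clear all hops; remaining 130 packets each add one t_tx.
Total = (2+131-1)·t_tx + 2·t_prop = 132·0.0834839 + 2·0.00215 = 11.0 ms.

11.0 ms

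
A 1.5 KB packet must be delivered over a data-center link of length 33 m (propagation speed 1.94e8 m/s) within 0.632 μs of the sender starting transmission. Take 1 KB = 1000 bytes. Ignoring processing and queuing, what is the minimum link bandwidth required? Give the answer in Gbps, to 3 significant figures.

L = 12000 bits.
Propagation delay = 33 / 194000000 = 0.170103 μs.
Transmission budget = 0.632 − 0.170103 = 0.461897 μs.
R ≥ L / t_tx = 12000 bits / 4.61897e-07 s = 26.0 Gbps.

26.0 Gbps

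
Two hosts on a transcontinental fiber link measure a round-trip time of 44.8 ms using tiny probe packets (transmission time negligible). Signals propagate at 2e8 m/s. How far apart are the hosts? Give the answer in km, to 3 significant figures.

One-way propagation = RTT/2 = 22.4 ms.
d = s × t = 200000000 × 0.0224 = 4480 km.

4480 km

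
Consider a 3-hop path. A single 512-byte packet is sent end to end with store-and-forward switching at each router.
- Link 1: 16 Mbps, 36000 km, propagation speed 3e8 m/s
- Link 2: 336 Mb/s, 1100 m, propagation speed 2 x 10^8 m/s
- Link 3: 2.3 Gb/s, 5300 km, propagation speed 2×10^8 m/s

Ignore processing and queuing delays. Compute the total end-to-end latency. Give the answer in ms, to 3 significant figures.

147 ms

L = 512 × 8 = 4096 bits.
Transmission delays (L/R per hop): 0.256, 0.0121905, 0.00178087 ms; sum = 0.269971 ms.
Propagation delays (d/s per hop): 120, 0.0055, 26.5 ms; sum = 146.506 ms.
End-to-end = 147 ms.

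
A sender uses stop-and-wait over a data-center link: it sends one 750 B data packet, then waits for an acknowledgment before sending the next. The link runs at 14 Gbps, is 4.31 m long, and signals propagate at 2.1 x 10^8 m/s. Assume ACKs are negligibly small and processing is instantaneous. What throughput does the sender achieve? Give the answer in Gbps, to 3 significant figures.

t_tx = L/R = 6000/14000000000 = 4.28571e-07 s.
t_prop = 4.31/210000000 = 2.05238e-08 s; RTT = 4.10476e-08 s.
Cycle = t_tx + RTT = 4.69619e-07 s.
Throughput = L / cycle = 6000 / 4.69619e-07 = 12.8 Gbps.

12.8 Gbps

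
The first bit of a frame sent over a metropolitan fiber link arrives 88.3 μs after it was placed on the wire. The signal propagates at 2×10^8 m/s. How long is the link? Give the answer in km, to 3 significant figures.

d = s × t_prop = 200000000 × 8.83e-05 = 17.7 km.

17.7 km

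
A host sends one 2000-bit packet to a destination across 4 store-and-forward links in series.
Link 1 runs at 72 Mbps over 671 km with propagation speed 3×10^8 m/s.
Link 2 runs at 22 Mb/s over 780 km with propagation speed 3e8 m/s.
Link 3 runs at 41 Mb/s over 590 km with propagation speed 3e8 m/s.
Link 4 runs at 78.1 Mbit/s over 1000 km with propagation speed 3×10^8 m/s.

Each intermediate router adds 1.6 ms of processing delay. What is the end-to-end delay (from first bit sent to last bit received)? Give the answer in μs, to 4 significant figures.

Transmission delays (L/R per hop): 27.7778, 90.9091, 48.7805, 25.6082 μs; sum = 193.076 μs.
Propagation delays (d/s per hop): 2236.67, 2600, 1966.67, 3333.33 μs; sum = 10136.7 μs.
Processing at 3 router(s): 3 × 1.6 ms = 4800 μs.
End-to-end = 15130 μs.

15130 μs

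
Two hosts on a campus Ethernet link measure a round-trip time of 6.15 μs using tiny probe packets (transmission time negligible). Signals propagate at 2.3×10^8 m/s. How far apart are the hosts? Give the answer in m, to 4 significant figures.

707.3 m

One-way propagation = RTT/2 = 3.075 μs.
d = s × t = 2.3e+08 × 3.075e-06 = 707.3 m.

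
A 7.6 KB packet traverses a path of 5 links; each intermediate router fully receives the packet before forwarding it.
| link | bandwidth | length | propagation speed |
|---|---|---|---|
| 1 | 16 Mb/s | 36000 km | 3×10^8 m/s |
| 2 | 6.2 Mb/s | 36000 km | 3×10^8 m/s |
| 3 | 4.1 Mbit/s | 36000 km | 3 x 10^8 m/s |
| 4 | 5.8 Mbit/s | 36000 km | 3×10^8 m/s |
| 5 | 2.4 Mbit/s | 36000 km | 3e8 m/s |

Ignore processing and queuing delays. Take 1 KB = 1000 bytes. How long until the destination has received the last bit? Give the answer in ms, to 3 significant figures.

L = 60800 bits.
Transmission delays (L/R per hop): 3.8, 9.80645, 14.8293, 10.4828, 25.3333 ms; sum = 64.2518 ms.
Propagation delays (d/s per hop): 120, 120, 120, 120, 120 ms; sum = 600 ms.
End-to-end = 664 ms.

664 ms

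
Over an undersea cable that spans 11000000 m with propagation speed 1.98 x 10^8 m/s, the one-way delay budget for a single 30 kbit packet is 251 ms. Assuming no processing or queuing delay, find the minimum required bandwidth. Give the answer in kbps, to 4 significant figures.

153.5 kbps

Propagation delay = 11000000 / 198000000 = 55.5556 ms.
Transmission budget = 251 − 55.5556 = 195.444 ms.
R ≥ L / t_tx = 30000 bits / 0.195444 s = 153.5 kbps.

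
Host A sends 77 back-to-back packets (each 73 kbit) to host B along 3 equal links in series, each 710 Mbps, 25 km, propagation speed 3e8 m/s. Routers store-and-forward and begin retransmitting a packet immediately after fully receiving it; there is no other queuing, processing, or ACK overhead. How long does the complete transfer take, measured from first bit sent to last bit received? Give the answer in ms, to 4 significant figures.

Per-hop transmission t_tx = L/R = 73000/710000000 = 0.102817 ms.
Per-hop propagation t_prop = 25000/300000000 = 0.0833333 ms.
Pipeline fill: first packet needs 3·t_tx to clear all hops; remaining 76 packets each add one t_tx.
Total = (3+77-1)·t_tx + 3·t_prop = 79·0.102817 + 3·0.0833333 = 8.373 ms.

8.373 ms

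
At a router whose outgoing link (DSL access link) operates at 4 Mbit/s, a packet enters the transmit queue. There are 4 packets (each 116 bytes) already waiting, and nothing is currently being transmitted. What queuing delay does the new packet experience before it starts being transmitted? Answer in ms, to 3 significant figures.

Each queued packet: L/R = 928/4000000 = 0.232 ms.
4 queued → 0.928 ms.
Queuing delay = 0.928 ms.

0.928 ms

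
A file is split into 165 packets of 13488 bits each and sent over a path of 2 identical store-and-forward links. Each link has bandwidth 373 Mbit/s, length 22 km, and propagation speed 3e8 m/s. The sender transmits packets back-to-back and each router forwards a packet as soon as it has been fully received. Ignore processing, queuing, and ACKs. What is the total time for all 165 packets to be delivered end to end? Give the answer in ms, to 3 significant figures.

Per-hop transmission t_tx = L/R = 13488/373000000 = 0.0361609 ms.
Per-hop propagation t_prop = 22000/300000000 = 0.0733333 ms.
Pipeline fill: first packet needs 2·t_tx to clear all hops; remaining 164 packets each add one t_tx.
Total = (2+165-1)·t_tx + 2·t_prop = 166·0.0361609 + 2·0.0733333 = 6.15 ms.

6.15 ms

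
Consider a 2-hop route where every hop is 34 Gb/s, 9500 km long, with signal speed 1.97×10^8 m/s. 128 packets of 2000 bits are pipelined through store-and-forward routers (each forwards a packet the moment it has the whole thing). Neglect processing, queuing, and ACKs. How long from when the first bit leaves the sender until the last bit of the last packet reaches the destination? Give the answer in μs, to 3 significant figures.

96500 μs

Per-hop transmission t_tx = L/R = 2000/34000000000 = 0.0588235 μs.
Per-hop propagation t_prop = 9500000/197000000 = 48223.4 μs.
Pipeline fill: first packet needs 2·t_tx to clear all hops; remaining 127 packets each add one t_tx.
Total = (2+128-1)·t_tx + 2·t_prop = 129·0.0588235 + 2·48223.4 = 96500 μs.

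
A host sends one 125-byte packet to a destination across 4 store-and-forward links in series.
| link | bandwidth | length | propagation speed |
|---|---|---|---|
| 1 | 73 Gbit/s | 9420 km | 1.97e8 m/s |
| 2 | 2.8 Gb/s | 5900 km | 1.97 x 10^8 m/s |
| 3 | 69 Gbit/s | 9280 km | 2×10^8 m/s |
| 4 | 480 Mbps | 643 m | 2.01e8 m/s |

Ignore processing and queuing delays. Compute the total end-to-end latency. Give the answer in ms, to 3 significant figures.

L = 125 × 8 = 1000 bits.
Transmission delays (L/R per hop): 1.36986e-05, 0.000357143, 1.44928e-05, 0.00208333 ms; sum = 0.00246867 ms.
Propagation delays (d/s per hop): 47.8173, 29.9492, 46.4, 0.003199 ms; sum = 124.17 ms.
End-to-end = 124 ms.

124 ms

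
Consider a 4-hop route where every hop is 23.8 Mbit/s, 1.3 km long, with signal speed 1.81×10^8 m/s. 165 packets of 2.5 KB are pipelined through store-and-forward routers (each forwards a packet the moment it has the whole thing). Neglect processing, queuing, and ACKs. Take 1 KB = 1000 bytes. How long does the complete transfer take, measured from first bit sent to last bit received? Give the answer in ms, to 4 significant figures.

Per-hop transmission t_tx = L/R = 20000/23800000 = 0.840336 ms.
Per-hop propagation t_prop = 1300/181000000 = 0.00718232 ms.
Pipeline fill: first packet needs 4·t_tx to clear all hops; remaining 164 packets each add one t_tx.
Total = (4+165-1)·t_tx + 4·t_prop = 168·0.840336 + 4·0.00718232 = 141.2 ms.

141.2 ms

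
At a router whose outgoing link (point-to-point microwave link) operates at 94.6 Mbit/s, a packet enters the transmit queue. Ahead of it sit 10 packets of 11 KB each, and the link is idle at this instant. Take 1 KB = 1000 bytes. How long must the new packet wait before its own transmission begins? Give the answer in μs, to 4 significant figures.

9302 μs

Each queued packet: L/R = 88000/94600000 = 930.233 μs.
10 queued → 9302.33 μs.
Queuing delay = 9302 μs.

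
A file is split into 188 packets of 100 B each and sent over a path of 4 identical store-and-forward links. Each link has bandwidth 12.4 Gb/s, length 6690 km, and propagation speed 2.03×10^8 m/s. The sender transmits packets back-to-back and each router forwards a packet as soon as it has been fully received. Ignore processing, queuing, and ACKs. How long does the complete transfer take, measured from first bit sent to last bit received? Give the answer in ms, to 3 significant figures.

132 ms

Per-hop transmission t_tx = L/R = 800/12400000000 = 6.45161e-05 ms.
Per-hop propagation t_prop = 6690000/2.03e+08 = 32.9557 ms.
Pipeline fill: first packet needs 4·t_tx to clear all hops; remaining 187 packets each add one t_tx.
Total = (4+188-1)·t_tx + 4·t_prop = 191·6.45161e-05 + 4·32.9557 = 132 ms.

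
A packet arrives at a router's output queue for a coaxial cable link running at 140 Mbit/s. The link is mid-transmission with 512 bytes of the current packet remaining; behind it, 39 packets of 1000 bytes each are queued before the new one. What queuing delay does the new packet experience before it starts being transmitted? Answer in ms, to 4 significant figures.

2.258 ms

Each queued packet: L/R = 8000/140000000 = 0.0571429 ms.
39 queued → 2.22857 ms.
Plus remaining 4096 bits of current packet: 0.0292571 ms.
Queuing delay = 2.258 ms.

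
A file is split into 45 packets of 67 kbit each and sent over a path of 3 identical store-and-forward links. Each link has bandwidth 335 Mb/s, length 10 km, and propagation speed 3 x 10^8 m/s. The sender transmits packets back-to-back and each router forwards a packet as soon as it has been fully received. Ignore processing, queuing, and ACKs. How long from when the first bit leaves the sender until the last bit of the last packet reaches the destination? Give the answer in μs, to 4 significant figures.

9500 μs

Per-hop transmission t_tx = L/R = 67000/335000000 = 200 μs.
Per-hop propagation t_prop = 10000/300000000 = 33.3333 μs.
Pipeline fill: first packet needs 3·t_tx to clear all hops; remaining 44 packets each add one t_tx.
Total = (3+45-1)·t_tx + 3·t_prop = 47·200 + 3·33.3333 = 9500 μs.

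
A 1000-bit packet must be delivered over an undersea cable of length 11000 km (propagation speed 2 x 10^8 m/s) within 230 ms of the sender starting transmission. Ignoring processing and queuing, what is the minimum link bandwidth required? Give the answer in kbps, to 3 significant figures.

5.71 kbps

Propagation delay = 11000000 / 200000000 = 55 ms.
Transmission budget = 230 − 55 = 175 ms.
R ≥ L / t_tx = 1000 bits / 0.175 s = 5.71 kbps.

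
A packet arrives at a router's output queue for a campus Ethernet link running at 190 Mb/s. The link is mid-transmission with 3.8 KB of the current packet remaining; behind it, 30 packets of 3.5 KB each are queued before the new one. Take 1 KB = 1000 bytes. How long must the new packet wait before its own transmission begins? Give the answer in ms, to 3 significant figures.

Each queued packet: L/R = 28000/190000000 = 0.147368 ms.
30 queued → 4.42105 ms.
Plus remaining 30400 bits of current packet: 0.16 ms.
Queuing delay = 4.58 ms.

4.58 ms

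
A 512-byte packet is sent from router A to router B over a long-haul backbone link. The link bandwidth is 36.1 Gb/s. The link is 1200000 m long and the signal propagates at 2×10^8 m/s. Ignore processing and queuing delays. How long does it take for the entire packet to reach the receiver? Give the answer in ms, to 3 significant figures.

L = 512 × 8 = 4096 bits.
Transmission delay = L/R = 4096 / 36100000000 = 0.000113463 ms.
Propagation delay = d/s = 1200000 m / 200000000 m/s = 6 ms.
Total = 6.00 ms.

6.00 ms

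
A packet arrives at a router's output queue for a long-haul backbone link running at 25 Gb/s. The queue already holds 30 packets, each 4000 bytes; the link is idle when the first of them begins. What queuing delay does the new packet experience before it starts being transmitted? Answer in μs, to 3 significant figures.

Each queued packet: L/R = 32000/25000000000 = 1.28 μs.
30 queued → 38.4 μs.
Queuing delay = 38.4 μs.

38.4 μs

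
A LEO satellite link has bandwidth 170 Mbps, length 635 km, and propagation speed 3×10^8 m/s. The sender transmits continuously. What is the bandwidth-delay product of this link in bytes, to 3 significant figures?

45000 bytes

Propagation delay = 635000 / 300000000 = 0.00211667 s.
BDP = R × t_prop = 170000000 × 0.00211667 = 359833 bits.
In bytes: 359833/8 = 45000 bytes.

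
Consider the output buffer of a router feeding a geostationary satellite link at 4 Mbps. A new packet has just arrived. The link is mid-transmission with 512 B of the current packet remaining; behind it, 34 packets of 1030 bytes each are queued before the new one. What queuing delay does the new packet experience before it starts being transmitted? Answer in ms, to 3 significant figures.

Each queued packet: L/R = 8240/4000000 = 2.06 ms.
34 queued → 70.04 ms.
Plus remaining 4096 bits of current packet: 1.024 ms.
Queuing delay = 71.1 ms.

71.1 ms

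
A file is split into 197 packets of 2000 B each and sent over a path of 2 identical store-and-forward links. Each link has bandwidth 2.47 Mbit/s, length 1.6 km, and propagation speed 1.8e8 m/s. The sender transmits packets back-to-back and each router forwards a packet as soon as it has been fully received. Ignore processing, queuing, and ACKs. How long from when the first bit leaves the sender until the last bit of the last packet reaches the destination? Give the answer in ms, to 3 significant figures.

1280 ms

Per-hop transmission t_tx = L/R = 16000/2470000 = 6.47773 ms.
Per-hop propagation t_prop = 1600/180000000 = 0.00888889 ms.
Pipeline fill: first packet needs 2·t_tx to clear all hops; remaining 196 packets each add one t_tx.
Total = (2+197-1)·t_tx + 2·t_prop = 198·6.47773 + 2·0.00888889 = 1280 ms.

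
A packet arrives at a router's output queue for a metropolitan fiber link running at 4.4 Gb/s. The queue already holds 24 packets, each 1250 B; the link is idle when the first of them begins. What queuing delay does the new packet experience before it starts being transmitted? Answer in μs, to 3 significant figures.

54.5 μs

Each queued packet: L/R = 10000/4400000000 = 2.27273 μs.
24 queued → 54.5455 μs.
Queuing delay = 54.5 μs.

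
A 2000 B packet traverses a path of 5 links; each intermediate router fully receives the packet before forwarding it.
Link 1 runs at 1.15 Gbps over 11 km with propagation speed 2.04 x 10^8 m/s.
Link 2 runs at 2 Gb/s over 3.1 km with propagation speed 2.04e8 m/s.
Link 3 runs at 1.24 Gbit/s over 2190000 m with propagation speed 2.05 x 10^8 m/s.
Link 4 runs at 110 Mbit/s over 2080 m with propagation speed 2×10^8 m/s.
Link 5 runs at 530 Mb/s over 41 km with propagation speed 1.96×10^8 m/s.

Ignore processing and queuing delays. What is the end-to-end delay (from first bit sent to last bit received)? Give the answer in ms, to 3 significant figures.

L = 2000 × 8 = 16000 bits.
Transmission delays (L/R per hop): 0.013913, 0.008, 0.0129032, 0.145455, 0.0301887 ms; sum = 0.210459 ms.
Propagation delays (d/s per hop): 0.0539216, 0.0151961, 10.6829, 0.0104, 0.209184 ms; sum = 10.9716 ms.
End-to-end = 11.2 ms.

11.2 ms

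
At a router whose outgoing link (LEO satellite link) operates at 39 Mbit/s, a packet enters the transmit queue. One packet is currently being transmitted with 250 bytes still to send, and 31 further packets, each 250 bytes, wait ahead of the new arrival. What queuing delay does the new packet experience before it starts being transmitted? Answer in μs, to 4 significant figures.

1641 μs

Each queued packet: L/R = 2000/39000000 = 51.2821 μs.
31 queued → 1589.74 μs.
Plus remaining 2000 bits of current packet: 51.2821 μs.
Queuing delay = 1641 μs.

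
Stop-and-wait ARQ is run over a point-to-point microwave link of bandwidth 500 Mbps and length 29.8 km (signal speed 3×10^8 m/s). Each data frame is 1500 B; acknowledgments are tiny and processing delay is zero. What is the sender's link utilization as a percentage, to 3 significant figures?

t_tx = L/R = 12000/500000000 = 2.4e-05 s.
t_prop = 29800/300000000 = 9.93333e-05 s; RTT = 0.000198667 s.
Cycle = t_tx + RTT = 0.000222667 s.
Utilization = t_tx / cycle = 2.4e-05/0.000222667 = 10.8 %.

10.8 %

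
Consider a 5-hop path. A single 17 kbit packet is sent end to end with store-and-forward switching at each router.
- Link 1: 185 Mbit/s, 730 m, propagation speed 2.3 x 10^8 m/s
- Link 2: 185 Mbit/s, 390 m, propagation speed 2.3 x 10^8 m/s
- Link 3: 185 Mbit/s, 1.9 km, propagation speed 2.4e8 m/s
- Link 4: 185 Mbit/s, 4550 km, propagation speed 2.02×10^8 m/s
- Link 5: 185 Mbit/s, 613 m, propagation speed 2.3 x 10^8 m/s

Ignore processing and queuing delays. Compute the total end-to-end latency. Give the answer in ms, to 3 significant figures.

23.0 ms

L = 17000 bits.
Transmission delay per hop = L/R = 17000/185000000 = 0.0918919 ms; 5 hops → 0.459459 ms.
Propagation delays (d/s per hop): 0.00317391, 0.00169565, 0.00791667, 22.5248, 0.00266522 ms; sum = 22.5402 ms.
End-to-end = 23.0 ms.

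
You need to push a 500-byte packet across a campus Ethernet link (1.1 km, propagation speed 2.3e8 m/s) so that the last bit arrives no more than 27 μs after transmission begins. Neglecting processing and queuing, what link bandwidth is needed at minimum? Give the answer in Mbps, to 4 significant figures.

180.0 Mbps

L = 4000 bits.
Propagation delay = 1100 / 2.3e+08 = 4.78261 μs.
Transmission budget = 27 − 4.78261 = 22.2174 μs.
R ≥ L / t_tx = 4000 bits / 2.22174e-05 s = 180.0 Mbps.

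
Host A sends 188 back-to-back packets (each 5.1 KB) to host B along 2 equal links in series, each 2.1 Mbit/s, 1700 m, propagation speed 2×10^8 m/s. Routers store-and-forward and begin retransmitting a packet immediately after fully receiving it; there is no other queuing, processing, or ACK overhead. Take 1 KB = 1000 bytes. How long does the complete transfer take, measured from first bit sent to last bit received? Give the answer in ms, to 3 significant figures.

3670 ms

Per-hop transmission t_tx = L/R = 40800/2100000 = 19.4286 ms.
Per-hop propagation t_prop = 1700/200000000 = 0.0085 ms.
Pipeline fill: first packet needs 2·t_tx to clear all hops; remaining 187 packets each add one t_tx.
Total = (2+188-1)·t_tx + 2·t_prop = 189·19.4286 + 2·0.0085 = 3670 ms.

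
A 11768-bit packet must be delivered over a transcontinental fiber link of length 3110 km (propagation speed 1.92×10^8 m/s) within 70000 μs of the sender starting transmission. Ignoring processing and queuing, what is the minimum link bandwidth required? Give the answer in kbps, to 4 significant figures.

218.7 kbps

Propagation delay = 3110000 / 192000000 = 16197.9 μs.
Transmission budget = 70000 − 16197.9 = 53802.1 μs.
R ≥ L / t_tx = 11768 bits / 0.0538021 s = 218.7 kbps.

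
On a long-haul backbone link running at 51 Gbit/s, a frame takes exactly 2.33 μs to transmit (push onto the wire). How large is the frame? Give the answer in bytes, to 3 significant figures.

14900 bytes

L = R × t_tx = 51000000000 b/s × 2.33e-06 s = 118830 bits.
In bytes: 118830 / 8 = 14900 bytes.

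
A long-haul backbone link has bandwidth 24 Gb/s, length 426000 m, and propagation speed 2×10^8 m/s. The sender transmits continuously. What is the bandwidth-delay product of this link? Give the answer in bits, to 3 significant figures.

51100000 bits

Propagation delay = 426000 / 200000000 = 0.00213 s.
BDP = R × t_prop = 24000000000 × 0.00213 = 51120000 bits.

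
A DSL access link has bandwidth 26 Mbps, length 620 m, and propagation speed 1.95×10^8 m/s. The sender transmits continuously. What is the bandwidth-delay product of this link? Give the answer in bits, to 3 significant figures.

Propagation delay = 620 / 195000000 = 3.17949e-06 s.
BDP = R × t_prop = 26000000 × 3.17949e-06 = 82.6667 bits.

82.7 bits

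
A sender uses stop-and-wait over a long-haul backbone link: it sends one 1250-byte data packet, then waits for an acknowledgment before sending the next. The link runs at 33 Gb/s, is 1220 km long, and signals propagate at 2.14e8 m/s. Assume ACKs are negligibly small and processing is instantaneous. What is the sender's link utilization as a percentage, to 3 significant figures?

t_tx = L/R = 10000/33000000000 = 3.0303e-07 s.
t_prop = 1220000/214000000 = 0.00570093 s; RTT = 0.0114019 s.
Cycle = t_tx + RTT = 0.0114022 s.
Utilization = t_tx / cycle = 3.0303e-07/0.0114022 = 0.00266 %.

0.00266 %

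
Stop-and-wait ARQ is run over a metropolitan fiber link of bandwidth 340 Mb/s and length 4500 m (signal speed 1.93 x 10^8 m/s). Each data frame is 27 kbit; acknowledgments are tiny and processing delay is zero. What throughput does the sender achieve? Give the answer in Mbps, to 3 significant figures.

214 Mbps

t_tx = L/R = 27000/340000000 = 7.94118e-05 s.
t_prop = 4500/193000000 = 2.33161e-05 s; RTT = 4.66321e-05 s.
Cycle = t_tx + RTT = 0.000126044 s.
Throughput = L / cycle = 27000 / 0.000126044 = 214 Mbps.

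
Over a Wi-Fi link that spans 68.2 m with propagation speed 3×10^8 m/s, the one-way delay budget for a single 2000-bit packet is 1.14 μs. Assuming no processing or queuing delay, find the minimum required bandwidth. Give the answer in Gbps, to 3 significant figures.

Propagation delay = 68.2 / 300000000 = 0.227333 μs.
Transmission budget = 1.14 − 0.227333 = 0.912667 μs.
R ≥ L / t_tx = 2000 bits / 9.12667e-07 s = 2.19 Gbps.

2.19 Gbps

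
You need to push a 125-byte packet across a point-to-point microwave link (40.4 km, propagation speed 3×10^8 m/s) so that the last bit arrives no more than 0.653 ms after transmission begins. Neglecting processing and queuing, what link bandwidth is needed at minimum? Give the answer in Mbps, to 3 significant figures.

1.93 Mbps

L = 1000 bits.
Propagation delay = 40400 / 300000000 = 0.134667 ms.
Transmission budget = 0.653 − 0.134667 = 0.518333 ms.
R ≥ L / t_tx = 1000 bits / 0.000518333 s = 1.93 Mbps.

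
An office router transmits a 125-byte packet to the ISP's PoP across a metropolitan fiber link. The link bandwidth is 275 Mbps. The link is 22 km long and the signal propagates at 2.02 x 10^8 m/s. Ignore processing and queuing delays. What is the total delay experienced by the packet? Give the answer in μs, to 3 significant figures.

113 μs

L = 125 × 8 = 1000 bits.
Transmission delay = L/R = 1000 / 275000000 = 3.63636 μs.
Propagation delay = d/s = 22000 m / 202000000 m/s = 108.911 μs.
Total = 113 μs.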